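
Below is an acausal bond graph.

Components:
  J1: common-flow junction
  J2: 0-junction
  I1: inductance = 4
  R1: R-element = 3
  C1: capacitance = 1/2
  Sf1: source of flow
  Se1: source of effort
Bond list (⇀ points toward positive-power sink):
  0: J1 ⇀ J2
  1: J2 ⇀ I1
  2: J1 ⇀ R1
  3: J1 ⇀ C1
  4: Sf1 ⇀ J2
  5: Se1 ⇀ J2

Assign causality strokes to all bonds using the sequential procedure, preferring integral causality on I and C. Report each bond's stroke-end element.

bond 4 |Sf1  (source Sf1 imposes f)
bond 5 |J2  (Se1 fixes effort; stroke away)
bond 0 |J1  (J2: bond 5 brought effort, rest push out)
bond 1 |I1  (J2 effort already set via bond 5)
bond 3 |J1  (prefer integral on C1)
bond 2 |R1  (J1: last free bond brings flow in)

b0 stroke→J1
b1 stroke→I1
b2 stroke→R1
b3 stroke→J1
b4 stroke→Sf1
b5 stroke→J2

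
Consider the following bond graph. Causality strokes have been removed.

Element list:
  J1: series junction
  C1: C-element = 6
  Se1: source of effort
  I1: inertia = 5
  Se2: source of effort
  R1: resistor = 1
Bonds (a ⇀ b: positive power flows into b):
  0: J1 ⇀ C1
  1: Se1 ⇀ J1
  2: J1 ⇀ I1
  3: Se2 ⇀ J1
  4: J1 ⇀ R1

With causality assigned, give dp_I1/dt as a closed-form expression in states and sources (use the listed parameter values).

#1 stroke at J1  (Se1 fixes effort; stroke away)
#3 stroke at J1  (Se2: effort source, stroke at far end)
#0 stroke at J1  (C1: C, integral causality)
#2 stroke at I1  (I1 integral (f out))
#4 stroke at J1  (J1 flow already set via bond 2)

dp_I1/dt = E_Se1 + E_Se2 - p_I1/5 - q_C1/6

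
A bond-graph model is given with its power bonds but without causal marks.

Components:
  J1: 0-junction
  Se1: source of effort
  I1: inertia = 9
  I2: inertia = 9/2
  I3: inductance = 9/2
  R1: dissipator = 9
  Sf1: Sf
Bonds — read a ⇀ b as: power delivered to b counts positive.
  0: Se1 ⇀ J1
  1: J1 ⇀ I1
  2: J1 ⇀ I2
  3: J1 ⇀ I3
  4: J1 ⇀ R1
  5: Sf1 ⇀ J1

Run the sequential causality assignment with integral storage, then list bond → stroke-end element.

bond 0 |J1  (Se1: effort source, stroke at far end)
bond 5 |Sf1  (Sf1: flow source, stroke at near end)
bond 1 |I1  (common-e at J1 fixed by 0)
bond 2 |I2  (J1: bond 0 brought effort, rest push out)
bond 3 |I3  (J1: bond 0 brought effort, rest push out)
bond 4 |R1  (J1 effort already set via bond 0)

b0 →J1
b1 →I1
b2 →I2
b3 →I3
b4 →R1
b5 →Sf1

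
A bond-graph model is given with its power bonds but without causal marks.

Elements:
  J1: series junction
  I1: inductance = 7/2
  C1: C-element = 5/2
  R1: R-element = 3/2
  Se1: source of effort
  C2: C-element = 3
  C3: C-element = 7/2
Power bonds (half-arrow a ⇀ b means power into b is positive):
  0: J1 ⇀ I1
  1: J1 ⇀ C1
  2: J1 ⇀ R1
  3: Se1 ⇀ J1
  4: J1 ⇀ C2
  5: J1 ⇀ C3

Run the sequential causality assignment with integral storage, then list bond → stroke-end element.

#3 →J1  (Se1 (Se) sets effort on bond)
#0 →I1  (prefer integral on I1)
#1 →J1  (J1 flow already set via bond 0)
#2 →J1  (J1 flow already set via bond 0)
#4 →J1  (J1 flow already set via bond 0)
#5 →J1  (common-f at J1 fixed by 0)

b0 →I1
b1 →J1
b2 →J1
b3 →J1
b4 →J1
b5 →J1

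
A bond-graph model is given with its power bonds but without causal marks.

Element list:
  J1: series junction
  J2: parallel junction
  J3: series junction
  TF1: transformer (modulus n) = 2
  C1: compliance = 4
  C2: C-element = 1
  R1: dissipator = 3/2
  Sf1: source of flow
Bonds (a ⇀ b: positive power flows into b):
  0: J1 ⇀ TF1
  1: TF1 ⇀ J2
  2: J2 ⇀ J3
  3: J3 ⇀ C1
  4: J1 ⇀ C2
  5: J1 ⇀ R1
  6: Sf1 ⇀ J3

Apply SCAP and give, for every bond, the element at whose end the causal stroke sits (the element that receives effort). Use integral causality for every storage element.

bond 0 |TF1
bond 1 |J2
bond 2 |J3
bond 3 |J3
bond 4 |J1
bond 5 |J1
bond 6 |Sf1

β6 stroke→Sf1  (Sf1 (Sf) sets flow on bond)
β2 stroke→J3  (J3 flow already set via bond 6)
β3 stroke→J3  (J3 flow already set via bond 6)
β1 stroke→J2  (closing 0-jn rule on J2)
β0 stroke→TF1  (TF TF1: opposite of bond 1)
β4 stroke→J1  (1-jn J1 has f-setter on 0)
β5 stroke→J1  (J1: bond 0 brought flow, rest push out)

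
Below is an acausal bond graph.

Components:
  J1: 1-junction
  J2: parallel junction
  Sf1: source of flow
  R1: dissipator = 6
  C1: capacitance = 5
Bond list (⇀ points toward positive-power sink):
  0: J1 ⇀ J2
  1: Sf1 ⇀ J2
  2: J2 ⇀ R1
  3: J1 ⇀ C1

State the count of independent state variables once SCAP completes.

b1 →Sf1  (Sf1 fixes flow; stroke at Sf1)
b3 →J1  (C1 integral (e out))
b0 →J2  (closing 1-jn rule on J1)
b2 →R1  (0-jn J2 has e-setter on 0)

1  (C1 all integral)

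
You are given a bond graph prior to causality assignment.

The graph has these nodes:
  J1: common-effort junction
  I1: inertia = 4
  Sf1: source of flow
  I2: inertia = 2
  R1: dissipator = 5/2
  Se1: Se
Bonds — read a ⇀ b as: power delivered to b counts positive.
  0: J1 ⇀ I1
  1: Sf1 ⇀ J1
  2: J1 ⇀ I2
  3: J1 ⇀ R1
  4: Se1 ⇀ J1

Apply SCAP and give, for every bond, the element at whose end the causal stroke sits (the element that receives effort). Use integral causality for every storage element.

β1 stroke→Sf1  (source Sf1 imposes f)
β4 stroke→J1  (Se1 (Se) sets effort on bond)
β0 stroke→I1  (J1 effort already set via bond 4)
β2 stroke→I2  (J1: bond 4 brought effort, rest push out)
β3 stroke→R1  (J1: bond 4 brought effort, rest push out)

bond 0 stroke→I1
bond 1 stroke→Sf1
bond 2 stroke→I2
bond 3 stroke→R1
bond 4 stroke→J1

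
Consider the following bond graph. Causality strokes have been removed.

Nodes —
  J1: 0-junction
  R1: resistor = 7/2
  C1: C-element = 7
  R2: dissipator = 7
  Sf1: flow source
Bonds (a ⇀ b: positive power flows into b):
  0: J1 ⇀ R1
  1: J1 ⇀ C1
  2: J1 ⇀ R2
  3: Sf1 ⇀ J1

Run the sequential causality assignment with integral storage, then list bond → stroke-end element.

#0 stroke at R1
#1 stroke at J1
#2 stroke at R2
#3 stroke at Sf1

β3 stroke→Sf1  (Sf1 fixes flow; stroke at Sf1)
β1 stroke→J1  (C1 integral (e out))
β0 stroke→R1  (common-e at J1 fixed by 1)
β2 stroke→R2  (common-e at J1 fixed by 1)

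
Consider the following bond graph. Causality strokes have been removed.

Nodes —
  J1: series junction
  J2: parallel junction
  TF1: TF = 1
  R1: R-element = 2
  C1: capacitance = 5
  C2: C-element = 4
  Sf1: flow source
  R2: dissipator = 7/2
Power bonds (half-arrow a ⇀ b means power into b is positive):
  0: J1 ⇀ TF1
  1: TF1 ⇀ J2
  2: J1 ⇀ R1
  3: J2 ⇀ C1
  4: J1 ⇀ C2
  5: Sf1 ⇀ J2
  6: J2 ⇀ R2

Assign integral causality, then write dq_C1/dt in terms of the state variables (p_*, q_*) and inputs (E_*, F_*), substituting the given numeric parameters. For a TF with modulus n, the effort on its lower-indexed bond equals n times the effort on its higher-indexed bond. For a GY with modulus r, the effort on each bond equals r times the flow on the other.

dq_C1/dt = F_Sf1 - 11*q_C1/70 - q_C2/8

b5 |Sf1  (Sf1 (Sf) sets flow on bond)
b3 |J2  (C1 integral (e out))
b1 |TF1  (J2: bond 3 brought effort, rest push out)
b6 |R2  (common-e at J2 fixed by 3)
b0 |J1  (through TF1, causality passes straight; one stroke at TF1)
b4 |J1  (prefer integral on C2)
b2 |R1  (J1 needs exactly one f-in)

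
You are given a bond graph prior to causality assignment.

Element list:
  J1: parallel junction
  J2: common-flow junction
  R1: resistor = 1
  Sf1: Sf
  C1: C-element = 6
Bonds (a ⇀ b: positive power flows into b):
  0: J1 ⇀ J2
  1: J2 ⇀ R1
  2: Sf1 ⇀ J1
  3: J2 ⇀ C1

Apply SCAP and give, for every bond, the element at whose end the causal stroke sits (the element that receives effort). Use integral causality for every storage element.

bond 0 stroke→J1
bond 1 stroke→J2
bond 2 stroke→Sf1
bond 3 stroke→J2

#2 |Sf1  (Sf1 (Sf) sets flow on bond)
#0 |J1  (closing 0-jn rule on J1)
#1 |J2  (common-f at J2 fixed by 0)
#3 |J2  (1-jn J2 has f-setter on 0)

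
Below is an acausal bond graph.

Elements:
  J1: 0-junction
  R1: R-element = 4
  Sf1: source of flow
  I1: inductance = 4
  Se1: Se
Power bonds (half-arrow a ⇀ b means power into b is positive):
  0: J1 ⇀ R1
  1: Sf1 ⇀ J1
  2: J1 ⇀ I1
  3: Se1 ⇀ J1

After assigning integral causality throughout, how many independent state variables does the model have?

1  (I1 all integral)

β1 →Sf1  (source Sf1 imposes f)
β3 →J1  (Se1: effort source, stroke at far end)
β0 →R1  (common-e at J1 fixed by 3)
β2 →I1  (common-e at J1 fixed by 3)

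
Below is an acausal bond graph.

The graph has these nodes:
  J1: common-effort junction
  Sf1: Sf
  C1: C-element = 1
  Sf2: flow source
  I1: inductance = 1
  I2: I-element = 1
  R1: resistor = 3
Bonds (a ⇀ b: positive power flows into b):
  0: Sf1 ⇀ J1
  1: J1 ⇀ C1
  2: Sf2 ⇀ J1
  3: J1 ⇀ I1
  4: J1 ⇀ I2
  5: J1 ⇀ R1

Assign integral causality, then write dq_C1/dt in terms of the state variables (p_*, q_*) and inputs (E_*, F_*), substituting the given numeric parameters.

dq_C1/dt = F_Sf1 + F_Sf2 - p_I1 - p_I2 - q_C1/3

b0 →Sf1  (Sf1: flow source, stroke at near end)
b2 →Sf2  (Sf2: flow source, stroke at near end)
b1 →J1  (C1: C, integral causality)
b3 →I1  (0-jn J1 has e-setter on 1)
b4 →I2  (J1: bond 1 brought effort, rest push out)
b5 →R1  (J1 effort already set via bond 1)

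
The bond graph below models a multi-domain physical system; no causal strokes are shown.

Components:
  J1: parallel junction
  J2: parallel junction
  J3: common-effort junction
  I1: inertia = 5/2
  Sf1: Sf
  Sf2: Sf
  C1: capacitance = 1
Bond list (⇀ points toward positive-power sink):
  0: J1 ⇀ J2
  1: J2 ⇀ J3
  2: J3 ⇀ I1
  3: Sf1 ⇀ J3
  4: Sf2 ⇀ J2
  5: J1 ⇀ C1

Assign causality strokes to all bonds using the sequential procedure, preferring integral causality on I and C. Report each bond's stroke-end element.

β0 |J2
β1 |J3
β2 |I1
β3 |Sf1
β4 |Sf2
β5 |J1

b3 →Sf1  (Sf1: flow source, stroke at near end)
b4 →Sf2  (Sf2 (Sf) sets flow on bond)
b2 →I1  (I1: I, integral causality)
b1 →J3  (J3: last free bond brings effort in)
b0 →J2  (closing 0-jn rule on J2)
b5 →J1  (J1 needs exactly one e-in)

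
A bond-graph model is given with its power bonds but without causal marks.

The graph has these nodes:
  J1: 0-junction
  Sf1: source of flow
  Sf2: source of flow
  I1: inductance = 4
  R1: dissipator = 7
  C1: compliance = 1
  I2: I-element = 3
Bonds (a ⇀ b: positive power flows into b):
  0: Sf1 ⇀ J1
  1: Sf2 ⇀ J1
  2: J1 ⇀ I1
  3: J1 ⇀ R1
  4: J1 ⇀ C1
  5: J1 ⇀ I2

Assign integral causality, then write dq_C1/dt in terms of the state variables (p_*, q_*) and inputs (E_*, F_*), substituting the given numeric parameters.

dq_C1/dt = F_Sf1 + F_Sf2 - p_I1/4 - p_I2/3 - q_C1/7

#0 |Sf1  (Sf1: flow source, stroke at near end)
#1 |Sf2  (Sf2 (Sf) sets flow on bond)
#2 |I1  (prefer integral on I1)
#4 |J1  (C1 integral (e out))
#3 |R1  (J1: bond 4 brought effort, rest push out)
#5 |I2  (0-jn J1 has e-setter on 4)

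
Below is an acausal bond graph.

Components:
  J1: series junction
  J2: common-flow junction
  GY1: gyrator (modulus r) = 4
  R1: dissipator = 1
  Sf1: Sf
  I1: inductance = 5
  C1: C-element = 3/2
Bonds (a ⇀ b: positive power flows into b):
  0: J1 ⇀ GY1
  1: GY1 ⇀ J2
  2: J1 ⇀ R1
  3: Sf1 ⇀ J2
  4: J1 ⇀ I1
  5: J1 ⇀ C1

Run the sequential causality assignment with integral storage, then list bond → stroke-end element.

#3 →Sf1  (source Sf1 imposes f)
#1 →J2  (J2: bond 3 brought flow, rest push out)
#0 →J1  (GY1 both-in/both-out from 1)
#4 →I1  (I1 integral (f out))
#2 →J1  (1-jn J1 has f-setter on 4)
#5 →J1  (J1: bond 4 brought flow, rest push out)

b0 →J1
b1 →J2
b2 →J1
b3 →Sf1
b4 →I1
b5 →J1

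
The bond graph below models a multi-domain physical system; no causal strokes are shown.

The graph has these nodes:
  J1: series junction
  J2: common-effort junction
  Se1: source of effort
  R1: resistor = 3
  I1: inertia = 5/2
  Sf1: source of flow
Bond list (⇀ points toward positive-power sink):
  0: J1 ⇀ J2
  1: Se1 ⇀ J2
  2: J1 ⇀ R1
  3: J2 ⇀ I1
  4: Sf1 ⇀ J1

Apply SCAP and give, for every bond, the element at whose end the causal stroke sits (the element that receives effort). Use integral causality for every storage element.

b0 stroke→J1
b1 stroke→J2
b2 stroke→J1
b3 stroke→I1
b4 stroke→Sf1

bond 1 |J2  (Se1 (Se) sets effort on bond)
bond 4 |Sf1  (Sf1 fixes flow; stroke at Sf1)
bond 0 |J1  (1-jn J1 has f-setter on 4)
bond 2 |J1  (J1: bond 4 brought flow, rest push out)
bond 3 |I1  (0-jn J2 has e-setter on 1)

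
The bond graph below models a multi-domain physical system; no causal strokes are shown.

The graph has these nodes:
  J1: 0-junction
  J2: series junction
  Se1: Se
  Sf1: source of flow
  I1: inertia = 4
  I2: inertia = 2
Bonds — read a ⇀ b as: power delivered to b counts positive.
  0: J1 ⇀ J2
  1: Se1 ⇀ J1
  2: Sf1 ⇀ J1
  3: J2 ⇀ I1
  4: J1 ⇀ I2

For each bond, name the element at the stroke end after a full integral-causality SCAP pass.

#1 stroke at J1  (Se1: effort source, stroke at far end)
#2 stroke at Sf1  (Sf1: flow source, stroke at near end)
#0 stroke at J2  (common-e at J1 fixed by 1)
#4 stroke at I2  (common-e at J1 fixed by 1)
#3 stroke at I1  (J2 needs exactly one f-in)

b0 stroke→J2
b1 stroke→J1
b2 stroke→Sf1
b3 stroke→I1
b4 stroke→I2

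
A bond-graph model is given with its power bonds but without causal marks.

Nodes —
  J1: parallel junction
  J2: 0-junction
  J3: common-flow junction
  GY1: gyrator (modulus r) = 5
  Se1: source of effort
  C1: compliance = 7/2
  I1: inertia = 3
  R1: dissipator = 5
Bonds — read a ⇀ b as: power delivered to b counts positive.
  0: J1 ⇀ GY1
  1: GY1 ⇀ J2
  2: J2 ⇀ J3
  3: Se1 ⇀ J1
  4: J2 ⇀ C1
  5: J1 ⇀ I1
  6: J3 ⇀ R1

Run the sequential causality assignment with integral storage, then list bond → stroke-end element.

bond 3 →J1  (Se1 (Se) sets effort on bond)
bond 0 →GY1  (0-jn J1 has e-setter on 3)
bond 5 →I1  (common-e at J1 fixed by 3)
bond 1 →GY1  (GY GY1: same side as bond 0)
bond 4 →J2  (C1 integral (e out))
bond 2 →J3  (common-e at J2 fixed by 4)
bond 6 →R1  (J3 needs exactly one f-in)

b0 |GY1
b1 |GY1
b2 |J3
b3 |J1
b4 |J2
b5 |I1
b6 |R1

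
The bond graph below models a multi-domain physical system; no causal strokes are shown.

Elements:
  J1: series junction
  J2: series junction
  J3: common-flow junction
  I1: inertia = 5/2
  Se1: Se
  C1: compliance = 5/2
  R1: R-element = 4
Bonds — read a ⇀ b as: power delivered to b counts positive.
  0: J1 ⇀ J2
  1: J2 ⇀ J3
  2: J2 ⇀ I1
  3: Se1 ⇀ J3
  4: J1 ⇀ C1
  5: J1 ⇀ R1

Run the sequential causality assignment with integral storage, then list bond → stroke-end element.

bond 0 stroke at J2
bond 1 stroke at J2
bond 2 stroke at I1
bond 3 stroke at J3
bond 4 stroke at J1
bond 5 stroke at J1

bond 3 |J3  (Se1 fixes effort; stroke away)
bond 1 |J2  (J3: last free bond brings flow in)
bond 2 |I1  (I1: I, integral causality)
bond 0 |J2  (J2 flow already set via bond 2)
bond 4 |J1  (J1 flow already set via bond 0)
bond 5 |J1  (J1: bond 0 brought flow, rest push out)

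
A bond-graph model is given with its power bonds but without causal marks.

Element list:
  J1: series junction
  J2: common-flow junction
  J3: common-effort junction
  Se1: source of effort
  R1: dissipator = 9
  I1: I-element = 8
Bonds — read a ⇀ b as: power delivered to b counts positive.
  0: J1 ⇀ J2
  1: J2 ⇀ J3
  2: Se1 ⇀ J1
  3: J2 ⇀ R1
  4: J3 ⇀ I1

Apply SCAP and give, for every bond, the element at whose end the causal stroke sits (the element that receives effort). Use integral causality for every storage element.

#2 →J1  (Se1: effort source, stroke at far end)
#0 →J2  (J1 needs exactly one f-in)
#4 →I1  (I1 outputs flow p/I1)
#1 →J3  (closing 0-jn rule on J3)
#3 →J2  (common-f at J2 fixed by 1)

β0 stroke→J2
β1 stroke→J3
β2 stroke→J1
β3 stroke→J2
β4 stroke→I1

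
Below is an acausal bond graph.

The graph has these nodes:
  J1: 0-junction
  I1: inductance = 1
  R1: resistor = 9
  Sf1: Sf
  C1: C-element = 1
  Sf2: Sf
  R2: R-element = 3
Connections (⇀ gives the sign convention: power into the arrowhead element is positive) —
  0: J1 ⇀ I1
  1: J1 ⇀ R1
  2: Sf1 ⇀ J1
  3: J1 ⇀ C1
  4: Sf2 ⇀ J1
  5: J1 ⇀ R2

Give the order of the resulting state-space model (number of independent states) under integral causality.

2  (C1, I1 all integral)

#2 stroke→Sf1  (Sf1 fixes flow; stroke at Sf1)
#4 stroke→Sf2  (source Sf2 imposes f)
#0 stroke→I1  (prefer integral on I1)
#3 stroke→J1  (C1 outputs effort q/C1)
#1 stroke→R1  (J1 effort already set via bond 3)
#5 stroke→R2  (J1 effort already set via bond 3)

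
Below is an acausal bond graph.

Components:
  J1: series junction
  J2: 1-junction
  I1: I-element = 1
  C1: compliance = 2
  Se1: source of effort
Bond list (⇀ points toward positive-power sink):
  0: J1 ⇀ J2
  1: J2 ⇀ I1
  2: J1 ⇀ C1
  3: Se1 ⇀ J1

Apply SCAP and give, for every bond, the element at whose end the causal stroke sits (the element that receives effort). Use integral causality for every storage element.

b0 stroke→J2
b1 stroke→I1
b2 stroke→J1
b3 stroke→J1

bond 3 →J1  (Se1 (Se) sets effort on bond)
bond 1 →I1  (I1 integral (f out))
bond 0 →J2  (common-f at J2 fixed by 1)
bond 2 →J1  (J1 flow already set via bond 0)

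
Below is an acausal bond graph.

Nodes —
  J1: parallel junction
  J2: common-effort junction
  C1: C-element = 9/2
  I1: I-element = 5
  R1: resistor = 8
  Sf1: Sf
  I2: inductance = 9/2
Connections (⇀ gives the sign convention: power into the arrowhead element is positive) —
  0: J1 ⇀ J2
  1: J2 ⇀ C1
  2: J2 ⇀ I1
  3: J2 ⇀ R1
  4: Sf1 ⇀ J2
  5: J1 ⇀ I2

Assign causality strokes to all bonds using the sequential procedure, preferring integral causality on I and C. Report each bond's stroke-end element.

β4 →Sf1  (Sf1 fixes flow; stroke at Sf1)
β1 →J2  (prefer integral on C1)
β0 →J1  (0-jn J2 has e-setter on 1)
β2 →I1  (common-e at J2 fixed by 1)
β3 →R1  (0-jn J2 has e-setter on 1)
β5 →I2  (0-jn J1 has e-setter on 0)

#0 stroke→J1
#1 stroke→J2
#2 stroke→I1
#3 stroke→R1
#4 stroke→Sf1
#5 stroke→I2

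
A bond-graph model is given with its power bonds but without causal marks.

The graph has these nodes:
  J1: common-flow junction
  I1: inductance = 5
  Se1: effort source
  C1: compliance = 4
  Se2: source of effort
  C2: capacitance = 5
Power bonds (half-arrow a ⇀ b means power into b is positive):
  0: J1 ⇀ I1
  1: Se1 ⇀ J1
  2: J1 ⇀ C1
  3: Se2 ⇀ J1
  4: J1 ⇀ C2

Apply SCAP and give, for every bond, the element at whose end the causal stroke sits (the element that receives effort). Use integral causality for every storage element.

b0 stroke at I1
b1 stroke at J1
b2 stroke at J1
b3 stroke at J1
b4 stroke at J1

β1 |J1  (Se1 (Se) sets effort on bond)
β3 |J1  (source Se2 imposes e)
β0 |I1  (prefer integral on I1)
β2 |J1  (common-f at J1 fixed by 0)
β4 |J1  (J1: bond 0 brought flow, rest push out)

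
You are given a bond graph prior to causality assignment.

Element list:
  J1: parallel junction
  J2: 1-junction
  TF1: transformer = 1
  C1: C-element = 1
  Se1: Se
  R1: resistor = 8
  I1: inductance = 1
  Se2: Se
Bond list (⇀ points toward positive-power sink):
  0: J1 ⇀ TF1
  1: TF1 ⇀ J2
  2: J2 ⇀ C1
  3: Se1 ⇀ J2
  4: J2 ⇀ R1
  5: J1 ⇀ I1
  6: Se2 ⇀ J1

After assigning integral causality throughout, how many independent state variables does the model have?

#3 stroke→J2  (Se1 (Se) sets effort on bond)
#6 stroke→J1  (source Se2 imposes e)
#0 stroke→TF1  (common-e at J1 fixed by 6)
#5 stroke→I1  (J1 effort already set via bond 6)
#1 stroke→J2  (TF1: transformer flips bond 0)
#2 stroke→J2  (C1 outputs effort q/C1)
#4 stroke→R1  (closing 1-jn rule on J2)

2  (C1, I1 all integral)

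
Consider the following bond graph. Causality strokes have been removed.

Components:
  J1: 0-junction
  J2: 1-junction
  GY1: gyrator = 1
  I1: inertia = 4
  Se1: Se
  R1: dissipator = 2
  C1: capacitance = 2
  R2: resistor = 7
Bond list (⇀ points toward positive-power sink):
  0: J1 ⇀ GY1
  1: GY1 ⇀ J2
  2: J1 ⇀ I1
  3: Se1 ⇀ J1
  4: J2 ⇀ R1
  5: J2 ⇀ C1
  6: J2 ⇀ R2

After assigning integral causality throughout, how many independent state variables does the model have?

#3 →J1  (Se1 (Se) sets effort on bond)
#0 →GY1  (0-jn J1 has e-setter on 3)
#2 →I1  (0-jn J1 has e-setter on 3)
#1 →GY1  (GY1 both-in/both-out from 0)
#4 →J2  (J2: bond 1 brought flow, rest push out)
#5 →J2  (common-f at J2 fixed by 1)
#6 →J2  (common-f at J2 fixed by 1)

2  (C1, I1 all integral)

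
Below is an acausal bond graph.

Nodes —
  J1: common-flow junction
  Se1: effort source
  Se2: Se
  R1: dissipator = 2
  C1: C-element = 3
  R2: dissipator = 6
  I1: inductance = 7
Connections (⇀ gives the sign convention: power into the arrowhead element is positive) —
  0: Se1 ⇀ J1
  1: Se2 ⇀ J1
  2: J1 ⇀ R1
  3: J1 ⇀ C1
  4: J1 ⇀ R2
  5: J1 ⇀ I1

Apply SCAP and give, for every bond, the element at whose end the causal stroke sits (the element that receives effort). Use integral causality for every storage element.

β0 stroke at J1
β1 stroke at J1
β2 stroke at J1
β3 stroke at J1
β4 stroke at J1
β5 stroke at I1

β0 stroke→J1  (Se1 fixes effort; stroke away)
β1 stroke→J1  (source Se2 imposes e)
β3 stroke→J1  (C1 integral (e out))
β5 stroke→I1  (I1 outputs flow p/I1)
β2 stroke→J1  (J1: bond 5 brought flow, rest push out)
β4 stroke→J1  (J1: bond 5 brought flow, rest push out)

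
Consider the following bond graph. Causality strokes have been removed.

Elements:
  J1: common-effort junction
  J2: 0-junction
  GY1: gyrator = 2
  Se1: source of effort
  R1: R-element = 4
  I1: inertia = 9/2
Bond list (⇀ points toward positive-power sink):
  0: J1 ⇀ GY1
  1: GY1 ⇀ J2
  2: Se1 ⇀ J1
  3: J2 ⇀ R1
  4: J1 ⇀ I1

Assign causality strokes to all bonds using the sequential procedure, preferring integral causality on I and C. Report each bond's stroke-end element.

β2 |J1  (source Se1 imposes e)
β0 |GY1  (J1: bond 2 brought effort, rest push out)
β4 |I1  (0-jn J1 has e-setter on 2)
β1 |GY1  (through GY1, causality inverts; strokes same side of GY1)
β3 |J2  (J2: last free bond brings effort in)

bond 0 stroke→GY1
bond 1 stroke→GY1
bond 2 stroke→J1
bond 3 stroke→J2
bond 4 stroke→I1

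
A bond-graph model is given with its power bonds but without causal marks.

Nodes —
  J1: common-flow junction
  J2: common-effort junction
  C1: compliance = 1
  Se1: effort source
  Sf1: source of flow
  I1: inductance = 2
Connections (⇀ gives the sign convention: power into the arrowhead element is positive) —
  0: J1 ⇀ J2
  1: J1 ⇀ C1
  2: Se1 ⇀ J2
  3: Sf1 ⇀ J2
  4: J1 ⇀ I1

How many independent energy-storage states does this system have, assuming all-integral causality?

bond 2 stroke→J2  (Se1 fixes effort; stroke away)
bond 3 stroke→Sf1  (source Sf1 imposes f)
bond 0 stroke→J1  (J2 effort already set via bond 2)
bond 1 stroke→J1  (C1: C, integral causality)
bond 4 stroke→I1  (closing 1-jn rule on J1)

2  (C1, I1 all integral)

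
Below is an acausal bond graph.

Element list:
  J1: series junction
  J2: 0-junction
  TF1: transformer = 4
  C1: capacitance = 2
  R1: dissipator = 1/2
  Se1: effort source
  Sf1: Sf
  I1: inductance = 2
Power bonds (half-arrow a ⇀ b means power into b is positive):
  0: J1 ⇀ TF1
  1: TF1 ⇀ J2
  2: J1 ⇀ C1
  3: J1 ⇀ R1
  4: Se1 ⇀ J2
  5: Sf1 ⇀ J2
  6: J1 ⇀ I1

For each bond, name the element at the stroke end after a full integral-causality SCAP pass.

b0 stroke at J1
b1 stroke at TF1
b2 stroke at J1
b3 stroke at J1
b4 stroke at J2
b5 stroke at Sf1
b6 stroke at I1

bond 4 stroke at J2  (Se1 fixes effort; stroke away)
bond 5 stroke at Sf1  (Sf1: flow source, stroke at near end)
bond 1 stroke at TF1  (J2: bond 4 brought effort, rest push out)
bond 0 stroke at J1  (through TF1, causality passes straight; one stroke at TF1)
bond 2 stroke at J1  (C1 outputs effort q/C1)
bond 6 stroke at I1  (prefer integral on I1)
bond 3 stroke at J1  (J1 flow already set via bond 6)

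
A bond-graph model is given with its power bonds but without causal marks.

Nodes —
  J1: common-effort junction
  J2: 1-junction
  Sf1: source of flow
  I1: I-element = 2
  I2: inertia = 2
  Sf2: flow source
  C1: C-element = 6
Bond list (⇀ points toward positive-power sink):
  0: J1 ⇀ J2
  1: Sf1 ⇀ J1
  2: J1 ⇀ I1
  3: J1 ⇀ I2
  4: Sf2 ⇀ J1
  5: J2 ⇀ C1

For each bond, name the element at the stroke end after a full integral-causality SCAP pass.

β0 |J1
β1 |Sf1
β2 |I1
β3 |I2
β4 |Sf2
β5 |J2

bond 1 stroke→Sf1  (Sf1: flow source, stroke at near end)
bond 4 stroke→Sf2  (Sf2 fixes flow; stroke at Sf2)
bond 2 stroke→I1  (prefer integral on I1)
bond 3 stroke→I2  (prefer integral on I2)
bond 0 stroke→J1  (J1: last free bond brings effort in)
bond 5 stroke→J2  (J2 flow already set via bond 0)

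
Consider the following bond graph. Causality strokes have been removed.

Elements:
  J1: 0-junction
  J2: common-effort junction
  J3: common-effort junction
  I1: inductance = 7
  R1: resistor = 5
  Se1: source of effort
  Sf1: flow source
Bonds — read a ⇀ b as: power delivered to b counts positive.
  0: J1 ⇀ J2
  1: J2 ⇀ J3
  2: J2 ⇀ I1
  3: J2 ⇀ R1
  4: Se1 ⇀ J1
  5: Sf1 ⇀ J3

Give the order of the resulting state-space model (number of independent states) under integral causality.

1  (I1 all integral)

#4 stroke→J1  (Se1 (Se) sets effort on bond)
#5 stroke→Sf1  (Sf1: flow source, stroke at near end)
#0 stroke→J2  (J1: bond 4 brought effort, rest push out)
#1 stroke→J3  (common-e at J2 fixed by 0)
#2 stroke→I1  (J2: bond 0 brought effort, rest push out)
#3 stroke→R1  (common-e at J2 fixed by 0)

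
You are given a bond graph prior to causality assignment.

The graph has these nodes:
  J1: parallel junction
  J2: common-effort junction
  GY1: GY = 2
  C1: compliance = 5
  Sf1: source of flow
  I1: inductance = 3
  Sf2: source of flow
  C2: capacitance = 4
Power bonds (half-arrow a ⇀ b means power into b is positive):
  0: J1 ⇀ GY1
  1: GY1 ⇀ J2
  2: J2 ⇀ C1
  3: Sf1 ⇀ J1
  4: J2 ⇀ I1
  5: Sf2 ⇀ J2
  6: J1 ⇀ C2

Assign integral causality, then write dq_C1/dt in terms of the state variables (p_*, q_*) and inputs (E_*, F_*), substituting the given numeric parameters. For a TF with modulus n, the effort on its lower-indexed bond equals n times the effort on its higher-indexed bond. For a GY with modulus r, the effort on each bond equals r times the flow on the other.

b3 stroke→Sf1  (Sf1: flow source, stroke at near end)
b5 stroke→Sf2  (Sf2 (Sf) sets flow on bond)
b2 stroke→J2  (C1 outputs effort q/C1)
b1 stroke→GY1  (J2: bond 2 brought effort, rest push out)
b4 stroke→I1  (J2: bond 2 brought effort, rest push out)
b0 stroke→GY1  (GY1 both-in/both-out from 1)
b6 stroke→J1  (closing 0-jn rule on J1)

dq_C1/dt = F_Sf2 - p_I1/3 + q_C2/8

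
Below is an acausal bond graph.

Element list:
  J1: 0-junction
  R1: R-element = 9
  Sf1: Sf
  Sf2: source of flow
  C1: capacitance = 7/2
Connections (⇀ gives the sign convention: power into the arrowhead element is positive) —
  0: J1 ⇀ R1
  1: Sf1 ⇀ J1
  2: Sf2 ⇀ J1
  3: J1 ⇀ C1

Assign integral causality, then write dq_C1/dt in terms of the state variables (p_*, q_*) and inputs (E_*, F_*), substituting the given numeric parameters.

β1 →Sf1  (source Sf1 imposes f)
β2 →Sf2  (source Sf2 imposes f)
β3 →J1  (C1: C, integral causality)
β0 →R1  (common-e at J1 fixed by 3)

dq_C1/dt = F_Sf1 + F_Sf2 - 2*q_C1/63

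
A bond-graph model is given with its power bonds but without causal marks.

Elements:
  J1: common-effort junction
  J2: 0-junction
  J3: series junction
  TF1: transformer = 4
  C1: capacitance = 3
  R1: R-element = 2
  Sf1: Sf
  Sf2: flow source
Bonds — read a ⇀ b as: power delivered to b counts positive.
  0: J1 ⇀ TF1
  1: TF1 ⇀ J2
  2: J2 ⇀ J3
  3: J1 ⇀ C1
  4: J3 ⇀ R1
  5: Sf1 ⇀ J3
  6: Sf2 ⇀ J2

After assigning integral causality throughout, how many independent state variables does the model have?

1  (C1 all integral)

β5 stroke→Sf1  (source Sf1 imposes f)
β6 stroke→Sf2  (Sf2 (Sf) sets flow on bond)
β2 stroke→J3  (common-f at J3 fixed by 5)
β4 stroke→J3  (1-jn J3 has f-setter on 5)
β1 stroke→J2  (only one effort-in slot at J2)
β0 stroke→TF1  (through TF1, causality passes straight; one stroke at TF1)
β3 stroke→J1  (closing 0-jn rule on J1)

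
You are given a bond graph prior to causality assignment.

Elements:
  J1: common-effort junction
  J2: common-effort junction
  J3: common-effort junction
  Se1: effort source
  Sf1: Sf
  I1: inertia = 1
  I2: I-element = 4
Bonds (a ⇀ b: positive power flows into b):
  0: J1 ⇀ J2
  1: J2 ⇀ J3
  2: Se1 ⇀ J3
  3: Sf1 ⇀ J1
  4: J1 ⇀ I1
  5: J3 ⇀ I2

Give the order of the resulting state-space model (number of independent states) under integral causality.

bond 2 |J3  (Se1: effort source, stroke at far end)
bond 3 |Sf1  (Sf1 (Sf) sets flow on bond)
bond 1 |J2  (0-jn J3 has e-setter on 2)
bond 5 |I2  (J3: bond 2 brought effort, rest push out)
bond 0 |J1  (J2 effort already set via bond 1)
bond 4 |I1  (common-e at J1 fixed by 0)

2  (I1, I2 all integral)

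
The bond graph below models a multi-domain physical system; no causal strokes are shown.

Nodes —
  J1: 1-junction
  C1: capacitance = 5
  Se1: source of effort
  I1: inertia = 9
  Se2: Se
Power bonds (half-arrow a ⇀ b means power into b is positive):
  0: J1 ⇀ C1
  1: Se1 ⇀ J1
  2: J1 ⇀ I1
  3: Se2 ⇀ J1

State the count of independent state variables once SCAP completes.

2  (C1, I1 all integral)

β1 stroke→J1  (Se1 fixes effort; stroke away)
β3 stroke→J1  (source Se2 imposes e)
β0 stroke→J1  (C1 outputs effort q/C1)
β2 stroke→I1  (closing 1-jn rule on J1)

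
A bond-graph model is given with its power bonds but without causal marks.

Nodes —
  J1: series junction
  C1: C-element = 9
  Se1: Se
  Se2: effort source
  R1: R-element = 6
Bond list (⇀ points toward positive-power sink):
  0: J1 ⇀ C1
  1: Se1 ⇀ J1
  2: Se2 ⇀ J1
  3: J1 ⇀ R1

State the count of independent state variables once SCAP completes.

1  (C1 all integral)

#1 →J1  (Se1 (Se) sets effort on bond)
#2 →J1  (Se2: effort source, stroke at far end)
#0 →J1  (C1: C, integral causality)
#3 →R1  (J1 needs exactly one f-in)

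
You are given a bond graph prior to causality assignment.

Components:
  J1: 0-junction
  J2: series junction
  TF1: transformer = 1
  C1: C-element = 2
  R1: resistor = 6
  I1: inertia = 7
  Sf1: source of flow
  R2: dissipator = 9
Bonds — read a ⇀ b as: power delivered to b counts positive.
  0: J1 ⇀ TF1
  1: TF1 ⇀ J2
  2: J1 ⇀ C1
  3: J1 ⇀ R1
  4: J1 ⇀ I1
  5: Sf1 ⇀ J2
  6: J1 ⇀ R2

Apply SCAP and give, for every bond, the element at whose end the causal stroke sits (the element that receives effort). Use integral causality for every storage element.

b5 |Sf1  (Sf1 fixes flow; stroke at Sf1)
b1 |J2  (1-jn J2 has f-setter on 5)
b0 |TF1  (TF TF1: opposite of bond 1)
b2 |J1  (C1 outputs effort q/C1)
b3 |R1  (J1 effort already set via bond 2)
b4 |I1  (J1 effort already set via bond 2)
b6 |R2  (common-e at J1 fixed by 2)

b0 stroke at TF1
b1 stroke at J2
b2 stroke at J1
b3 stroke at R1
b4 stroke at I1
b5 stroke at Sf1
b6 stroke at R2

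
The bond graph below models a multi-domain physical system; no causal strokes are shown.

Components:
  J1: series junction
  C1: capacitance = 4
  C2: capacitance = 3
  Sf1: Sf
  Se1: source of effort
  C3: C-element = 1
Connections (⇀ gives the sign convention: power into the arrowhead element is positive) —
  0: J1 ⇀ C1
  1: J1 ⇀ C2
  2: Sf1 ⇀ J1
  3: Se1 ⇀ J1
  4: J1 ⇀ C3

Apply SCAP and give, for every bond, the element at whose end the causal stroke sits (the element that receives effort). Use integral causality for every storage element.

β0 stroke at J1
β1 stroke at J1
β2 stroke at Sf1
β3 stroke at J1
β4 stroke at J1

#2 stroke at Sf1  (Sf1 (Sf) sets flow on bond)
#3 stroke at J1  (source Se1 imposes e)
#0 stroke at J1  (1-jn J1 has f-setter on 2)
#1 stroke at J1  (common-f at J1 fixed by 2)
#4 stroke at J1  (common-f at J1 fixed by 2)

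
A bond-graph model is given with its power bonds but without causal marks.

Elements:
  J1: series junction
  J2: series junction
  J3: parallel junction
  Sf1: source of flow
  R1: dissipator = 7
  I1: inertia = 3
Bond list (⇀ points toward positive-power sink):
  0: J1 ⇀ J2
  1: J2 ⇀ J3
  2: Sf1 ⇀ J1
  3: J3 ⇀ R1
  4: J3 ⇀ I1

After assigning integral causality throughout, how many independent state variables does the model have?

1  (I1 all integral)

bond 2 stroke at Sf1  (Sf1: flow source, stroke at near end)
bond 0 stroke at J1  (1-jn J1 has f-setter on 2)
bond 1 stroke at J2  (J2 flow already set via bond 0)
bond 4 stroke at I1  (prefer integral on I1)
bond 3 stroke at J3  (closing 0-jn rule on J3)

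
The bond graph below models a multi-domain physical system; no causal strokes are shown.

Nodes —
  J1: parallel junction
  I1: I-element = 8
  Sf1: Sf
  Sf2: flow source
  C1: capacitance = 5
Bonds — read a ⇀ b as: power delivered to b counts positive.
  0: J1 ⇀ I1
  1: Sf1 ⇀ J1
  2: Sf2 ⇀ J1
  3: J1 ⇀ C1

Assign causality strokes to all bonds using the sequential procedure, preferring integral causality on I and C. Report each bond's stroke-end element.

bond 1 |Sf1  (Sf1 fixes flow; stroke at Sf1)
bond 2 |Sf2  (source Sf2 imposes f)
bond 0 |I1  (I1 outputs flow p/I1)
bond 3 |J1  (only one effort-in slot at J1)

bond 0 stroke at I1
bond 1 stroke at Sf1
bond 2 stroke at Sf2
bond 3 stroke at J1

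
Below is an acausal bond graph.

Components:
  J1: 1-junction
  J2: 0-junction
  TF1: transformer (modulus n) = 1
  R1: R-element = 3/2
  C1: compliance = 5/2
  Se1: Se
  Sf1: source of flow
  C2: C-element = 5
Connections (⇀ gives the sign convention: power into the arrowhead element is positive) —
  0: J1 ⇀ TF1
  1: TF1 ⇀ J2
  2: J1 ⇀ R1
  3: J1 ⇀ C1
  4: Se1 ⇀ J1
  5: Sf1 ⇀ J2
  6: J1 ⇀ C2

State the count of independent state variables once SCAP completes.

bond 4 |J1  (source Se1 imposes e)
bond 5 |Sf1  (source Sf1 imposes f)
bond 1 |J2  (J2: last free bond brings effort in)
bond 0 |TF1  (TF TF1: opposite of bond 1)
bond 2 |J1  (common-f at J1 fixed by 0)
bond 3 |J1  (common-f at J1 fixed by 0)
bond 6 |J1  (J1 flow already set via bond 0)

2  (C1, C2 all integral)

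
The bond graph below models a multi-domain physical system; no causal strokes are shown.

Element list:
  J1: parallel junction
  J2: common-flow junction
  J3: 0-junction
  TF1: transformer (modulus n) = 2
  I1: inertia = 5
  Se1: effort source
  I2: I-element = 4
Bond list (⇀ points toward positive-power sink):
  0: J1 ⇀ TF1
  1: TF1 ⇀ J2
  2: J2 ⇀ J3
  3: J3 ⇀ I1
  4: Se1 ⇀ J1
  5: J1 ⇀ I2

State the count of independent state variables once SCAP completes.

bond 4 stroke→J1  (Se1 (Se) sets effort on bond)
bond 0 stroke→TF1  (J1 effort already set via bond 4)
bond 5 stroke→I2  (0-jn J1 has e-setter on 4)
bond 1 stroke→J2  (TF1 one-in-one-out from 0)
bond 2 stroke→J3  (only one flow-in slot at J2)
bond 3 stroke→I1  (0-jn J3 has e-setter on 2)

2  (I1, I2 all integral)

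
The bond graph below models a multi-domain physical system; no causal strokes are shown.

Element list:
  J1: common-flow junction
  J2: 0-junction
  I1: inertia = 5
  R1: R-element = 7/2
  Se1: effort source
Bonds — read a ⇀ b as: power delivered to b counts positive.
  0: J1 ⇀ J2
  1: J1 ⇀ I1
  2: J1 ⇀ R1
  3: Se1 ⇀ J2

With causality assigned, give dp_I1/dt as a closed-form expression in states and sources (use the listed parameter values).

bond 3 →J2  (Se1 (Se) sets effort on bond)
bond 0 →J1  (0-jn J2 has e-setter on 3)
bond 1 →I1  (I1 outputs flow p/I1)
bond 2 →J1  (J1: bond 1 brought flow, rest push out)

dp_I1/dt = -E_Se1 - 7*p_I1/10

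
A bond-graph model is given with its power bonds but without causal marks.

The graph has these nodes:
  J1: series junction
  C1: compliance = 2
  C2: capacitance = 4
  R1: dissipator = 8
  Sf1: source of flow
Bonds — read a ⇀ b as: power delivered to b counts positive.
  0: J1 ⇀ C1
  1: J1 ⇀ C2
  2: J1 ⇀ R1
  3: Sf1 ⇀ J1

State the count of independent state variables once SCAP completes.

2  (C1, C2 all integral)

bond 3 stroke→Sf1  (Sf1: flow source, stroke at near end)
bond 0 stroke→J1  (J1 flow already set via bond 3)
bond 1 stroke→J1  (J1 flow already set via bond 3)
bond 2 stroke→J1  (common-f at J1 fixed by 3)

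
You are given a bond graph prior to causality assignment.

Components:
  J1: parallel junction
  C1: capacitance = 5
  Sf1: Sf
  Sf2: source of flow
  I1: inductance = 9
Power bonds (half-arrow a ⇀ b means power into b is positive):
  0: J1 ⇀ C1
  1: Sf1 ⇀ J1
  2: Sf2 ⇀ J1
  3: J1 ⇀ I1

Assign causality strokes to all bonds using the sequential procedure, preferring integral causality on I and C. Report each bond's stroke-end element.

β0 |J1
β1 |Sf1
β2 |Sf2
β3 |I1

b1 →Sf1  (Sf1 (Sf) sets flow on bond)
b2 →Sf2  (source Sf2 imposes f)
b0 →J1  (C1 outputs effort q/C1)
b3 →I1  (J1 effort already set via bond 0)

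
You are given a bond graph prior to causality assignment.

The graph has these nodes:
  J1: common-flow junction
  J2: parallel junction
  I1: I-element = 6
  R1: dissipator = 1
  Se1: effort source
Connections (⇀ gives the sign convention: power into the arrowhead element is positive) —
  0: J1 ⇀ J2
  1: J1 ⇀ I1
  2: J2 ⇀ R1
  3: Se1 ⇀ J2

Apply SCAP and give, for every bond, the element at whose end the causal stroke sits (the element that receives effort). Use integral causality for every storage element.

β3 stroke→J2  (Se1: effort source, stroke at far end)
β0 stroke→J1  (0-jn J2 has e-setter on 3)
β2 stroke→R1  (J2: bond 3 brought effort, rest push out)
β1 stroke→I1  (closing 1-jn rule on J1)

#0 stroke→J1
#1 stroke→I1
#2 stroke→R1
#3 stroke→J2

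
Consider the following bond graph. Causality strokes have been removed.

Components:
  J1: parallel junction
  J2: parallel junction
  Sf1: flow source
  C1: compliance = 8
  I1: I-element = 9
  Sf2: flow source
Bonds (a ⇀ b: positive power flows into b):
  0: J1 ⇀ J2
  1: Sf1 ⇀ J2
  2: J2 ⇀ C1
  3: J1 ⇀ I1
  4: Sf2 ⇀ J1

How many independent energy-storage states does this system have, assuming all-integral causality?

2  (C1, I1 all integral)

bond 1 |Sf1  (Sf1: flow source, stroke at near end)
bond 4 |Sf2  (source Sf2 imposes f)
bond 2 |J2  (C1: C, integral causality)
bond 0 |J1  (0-jn J2 has e-setter on 2)
bond 3 |I1  (J1: bond 0 brought effort, rest push out)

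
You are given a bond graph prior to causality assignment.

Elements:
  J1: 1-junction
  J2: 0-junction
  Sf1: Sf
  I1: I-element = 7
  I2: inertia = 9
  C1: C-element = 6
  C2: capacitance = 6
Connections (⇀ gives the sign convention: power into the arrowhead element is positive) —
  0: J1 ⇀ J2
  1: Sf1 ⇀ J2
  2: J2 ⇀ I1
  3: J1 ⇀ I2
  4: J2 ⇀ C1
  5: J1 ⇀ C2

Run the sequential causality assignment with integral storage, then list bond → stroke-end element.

β0 stroke→J1
β1 stroke→Sf1
β2 stroke→I1
β3 stroke→I2
β4 stroke→J2
β5 stroke→J1

#1 stroke→Sf1  (Sf1 fixes flow; stroke at Sf1)
#2 stroke→I1  (I1 integral (f out))
#3 stroke→I2  (prefer integral on I2)
#0 stroke→J1  (J1 flow already set via bond 3)
#5 stroke→J1  (common-f at J1 fixed by 3)
#4 stroke→J2  (only one effort-in slot at J2)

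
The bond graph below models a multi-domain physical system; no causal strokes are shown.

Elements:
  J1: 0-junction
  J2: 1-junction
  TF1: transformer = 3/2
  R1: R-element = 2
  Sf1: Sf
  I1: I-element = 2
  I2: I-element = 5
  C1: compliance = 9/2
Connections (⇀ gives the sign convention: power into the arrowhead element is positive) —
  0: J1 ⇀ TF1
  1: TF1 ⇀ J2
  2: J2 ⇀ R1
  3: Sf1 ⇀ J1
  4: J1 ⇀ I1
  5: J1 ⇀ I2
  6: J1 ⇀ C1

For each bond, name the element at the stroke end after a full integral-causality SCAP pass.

b3 |Sf1  (Sf1 (Sf) sets flow on bond)
b4 |I1  (I1 integral (f out))
b5 |I2  (I2 outputs flow p/I2)
b6 |J1  (prefer integral on C1)
b0 |TF1  (0-jn J1 has e-setter on 6)
b1 |J2  (TF1: transformer flips bond 0)
b2 |R1  (only one flow-in slot at J2)

#0 stroke at TF1
#1 stroke at J2
#2 stroke at R1
#3 stroke at Sf1
#4 stroke at I1
#5 stroke at I2
#6 stroke at J1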